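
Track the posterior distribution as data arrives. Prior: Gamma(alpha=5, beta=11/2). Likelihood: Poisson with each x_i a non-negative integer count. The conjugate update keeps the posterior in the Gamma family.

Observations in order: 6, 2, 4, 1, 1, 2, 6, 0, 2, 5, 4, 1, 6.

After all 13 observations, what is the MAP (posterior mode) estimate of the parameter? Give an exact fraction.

obs 1: x=6 → posterior Gamma(11, 13/2)
obs 2: x=2 → posterior Gamma(13, 15/2)
obs 3: x=4 → posterior Gamma(17, 17/2)
obs 4: x=1 → posterior Gamma(18, 19/2)
obs 5: x=1 → posterior Gamma(19, 21/2)
obs 6: x=2 → posterior Gamma(21, 23/2)
obs 7: x=6 → posterior Gamma(27, 25/2)
obs 8: x=0 → posterior Gamma(27, 27/2)
obs 9: x=2 → posterior Gamma(29, 29/2)
obs 10: x=5 → posterior Gamma(34, 31/2)
obs 11: x=4 → posterior Gamma(38, 33/2)
obs 12: x=1 → posterior Gamma(39, 35/2)
obs 13: x=6 → posterior Gamma(45, 37/2)

88/37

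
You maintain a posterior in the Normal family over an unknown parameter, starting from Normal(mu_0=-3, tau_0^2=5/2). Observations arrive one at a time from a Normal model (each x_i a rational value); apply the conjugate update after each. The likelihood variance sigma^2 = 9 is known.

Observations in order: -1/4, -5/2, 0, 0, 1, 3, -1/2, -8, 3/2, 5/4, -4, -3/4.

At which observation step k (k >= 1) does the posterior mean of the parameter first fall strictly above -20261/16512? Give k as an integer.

k = 6

obs 1: x=-1/4 → posterior Normal(-221/92, 45/23)
obs 2: x=-5/2 → posterior Normal(-271/112, 45/28)
obs 3: x=0 → posterior Normal(-271/132, 15/11)
obs 4: x=0 → posterior Normal(-271/152, 45/38)
obs 5: x=1 → posterior Normal(-251/172, 45/43)
obs 6: x=3 → posterior Normal(-191/192, 15/16)
obs 7: x=-1/2 → posterior Normal(-201/212, 45/53)
obs 8: x=-8 → posterior Normal(-361/232, 45/58)
obs 9: x=3/2 → posterior Normal(-331/252, 5/7)
obs 10: x=5/4 → posterior Normal(-9/8, 45/68)
obs 11: x=-4 → posterior Normal(-193/146, 45/73)
obs 12: x=-3/4 → posterior Normal(-401/312, 15/26)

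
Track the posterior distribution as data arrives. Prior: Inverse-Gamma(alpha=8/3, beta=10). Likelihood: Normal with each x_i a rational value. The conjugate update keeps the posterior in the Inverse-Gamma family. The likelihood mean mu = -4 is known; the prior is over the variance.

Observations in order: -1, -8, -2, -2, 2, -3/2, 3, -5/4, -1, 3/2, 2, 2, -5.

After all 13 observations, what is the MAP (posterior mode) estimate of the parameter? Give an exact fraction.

12675/976

obs 1: x=-1 → posterior Inverse-Gamma(19/6, 29/2)
obs 2: x=-8 → posterior Inverse-Gamma(11/3, 45/2)
obs 3: x=-2 → posterior Inverse-Gamma(25/6, 49/2)
obs 4: x=-2 → posterior Inverse-Gamma(14/3, 53/2)
obs 5: x=2 → posterior Inverse-Gamma(31/6, 89/2)
obs 6: x=-3/2 → posterior Inverse-Gamma(17/3, 381/8)
obs 7: x=3 → posterior Inverse-Gamma(37/6, 577/8)
obs 8: x=-5/4 → posterior Inverse-Gamma(20/3, 2429/32)
obs 9: x=-1 → posterior Inverse-Gamma(43/6, 2573/32)
obs 10: x=3/2 → posterior Inverse-Gamma(23/3, 3057/32)
obs 11: x=2 → posterior Inverse-Gamma(49/6, 3633/32)
obs 12: x=2 → posterior Inverse-Gamma(26/3, 4209/32)
obs 13: x=-5 → posterior Inverse-Gamma(55/6, 4225/32)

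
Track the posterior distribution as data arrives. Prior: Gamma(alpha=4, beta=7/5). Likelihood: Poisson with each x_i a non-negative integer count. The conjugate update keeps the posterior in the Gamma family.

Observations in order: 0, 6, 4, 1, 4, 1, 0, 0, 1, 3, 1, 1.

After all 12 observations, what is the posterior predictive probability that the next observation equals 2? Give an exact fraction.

obs 1: x=0 → posterior Gamma(4, 12/5)
obs 2: x=6 → posterior Gamma(10, 17/5)
obs 3: x=4 → posterior Gamma(14, 22/5)
obs 4: x=1 → posterior Gamma(15, 27/5)
obs 5: x=4 → posterior Gamma(19, 32/5)
obs 6: x=1 → posterior Gamma(20, 37/5)
obs 7: x=0 → posterior Gamma(20, 42/5)
obs 8: x=0 → posterior Gamma(20, 47/5)
obs 9: x=1 → posterior Gamma(21, 52/5)
obs 10: x=3 → posterior Gamma(24, 57/5)
obs 11: x=1 → posterior Gamma(25, 62/5)
obs 12: x=1 → posterior Gamma(26, 67/5)

97685078806141826725944206255894169434612998734925/374926498489468450744392093558119645344593994579968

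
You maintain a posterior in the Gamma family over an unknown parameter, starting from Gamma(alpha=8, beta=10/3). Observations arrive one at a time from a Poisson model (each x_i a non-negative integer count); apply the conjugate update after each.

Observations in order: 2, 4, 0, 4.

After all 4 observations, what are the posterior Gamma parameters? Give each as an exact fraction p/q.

alpha=18, beta=22/3

obs 1: x=2 → posterior Gamma(10, 13/3)
obs 2: x=4 → posterior Gamma(14, 16/3)
obs 3: x=0 → posterior Gamma(14, 19/3)
obs 4: x=4 → posterior Gamma(18, 22/3)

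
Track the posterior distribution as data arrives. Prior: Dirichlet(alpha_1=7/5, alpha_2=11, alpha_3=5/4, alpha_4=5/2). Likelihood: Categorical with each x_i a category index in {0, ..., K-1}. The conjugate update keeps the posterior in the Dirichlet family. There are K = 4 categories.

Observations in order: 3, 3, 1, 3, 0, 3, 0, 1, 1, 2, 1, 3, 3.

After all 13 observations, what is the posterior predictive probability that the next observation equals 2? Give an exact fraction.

obs 1: x=3 → posterior Dirichlet(7/5, 11, 5/4, 7/2)
obs 2: x=3 → posterior Dirichlet(7/5, 11, 5/4, 9/2)
obs 3: x=1 → posterior Dirichlet(7/5, 12, 5/4, 9/2)
obs 4: x=3 → posterior Dirichlet(7/5, 12, 5/4, 11/2)
obs 5: x=0 → posterior Dirichlet(12/5, 12, 5/4, 11/2)
obs 6: x=3 → posterior Dirichlet(12/5, 12, 5/4, 13/2)
obs 7: x=0 → posterior Dirichlet(17/5, 12, 5/4, 13/2)
obs 8: x=1 → posterior Dirichlet(17/5, 13, 5/4, 13/2)
obs 9: x=1 → posterior Dirichlet(17/5, 14, 5/4, 13/2)
obs 10: x=2 → posterior Dirichlet(17/5, 14, 9/4, 13/2)
obs 11: x=1 → posterior Dirichlet(17/5, 15, 9/4, 13/2)
obs 12: x=3 → posterior Dirichlet(17/5, 15, 9/4, 15/2)
obs 13: x=3 → posterior Dirichlet(17/5, 15, 9/4, 17/2)

45/583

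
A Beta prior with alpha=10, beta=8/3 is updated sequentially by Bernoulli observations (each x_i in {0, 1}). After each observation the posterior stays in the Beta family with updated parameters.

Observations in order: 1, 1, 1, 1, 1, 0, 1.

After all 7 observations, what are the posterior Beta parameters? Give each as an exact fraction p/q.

obs 1: x=1 → posterior Beta(11, 8/3)
obs 2: x=1 → posterior Beta(12, 8/3)
obs 3: x=1 → posterior Beta(13, 8/3)
obs 4: x=1 → posterior Beta(14, 8/3)
obs 5: x=1 → posterior Beta(15, 8/3)
obs 6: x=0 → posterior Beta(15, 11/3)
obs 7: x=1 → posterior Beta(16, 11/3)

alpha=16, beta=11/3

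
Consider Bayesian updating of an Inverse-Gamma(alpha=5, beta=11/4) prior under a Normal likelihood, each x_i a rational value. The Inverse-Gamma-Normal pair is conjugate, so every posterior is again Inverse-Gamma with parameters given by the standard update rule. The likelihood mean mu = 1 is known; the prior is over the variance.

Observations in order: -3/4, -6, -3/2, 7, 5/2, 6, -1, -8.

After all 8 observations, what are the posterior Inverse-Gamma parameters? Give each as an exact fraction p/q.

obs 1: x=-3/4 → posterior Inverse-Gamma(11/2, 137/32)
obs 2: x=-6 → posterior Inverse-Gamma(6, 921/32)
obs 3: x=-3/2 → posterior Inverse-Gamma(13/2, 1021/32)
obs 4: x=7 → posterior Inverse-Gamma(7, 1597/32)
obs 5: x=5/2 → posterior Inverse-Gamma(15/2, 1633/32)
obs 6: x=6 → posterior Inverse-Gamma(8, 2033/32)
obs 7: x=-1 → posterior Inverse-Gamma(17/2, 2097/32)
obs 8: x=-8 → posterior Inverse-Gamma(9, 3393/32)

alpha=9, beta=3393/32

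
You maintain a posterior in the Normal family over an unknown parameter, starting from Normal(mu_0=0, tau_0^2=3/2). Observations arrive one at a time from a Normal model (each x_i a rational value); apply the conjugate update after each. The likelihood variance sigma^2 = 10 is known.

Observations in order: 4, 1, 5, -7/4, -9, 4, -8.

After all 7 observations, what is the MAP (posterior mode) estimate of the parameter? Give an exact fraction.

-57/164

obs 1: x=4 → posterior Normal(12/23, 30/23)
obs 2: x=1 → posterior Normal(15/26, 15/13)
obs 3: x=5 → posterior Normal(30/29, 30/29)
obs 4: x=-7/4 → posterior Normal(99/128, 15/16)
obs 5: x=-9 → posterior Normal(-9/140, 6/7)
obs 6: x=4 → posterior Normal(39/152, 15/19)
obs 7: x=-8 → posterior Normal(-57/164, 30/41)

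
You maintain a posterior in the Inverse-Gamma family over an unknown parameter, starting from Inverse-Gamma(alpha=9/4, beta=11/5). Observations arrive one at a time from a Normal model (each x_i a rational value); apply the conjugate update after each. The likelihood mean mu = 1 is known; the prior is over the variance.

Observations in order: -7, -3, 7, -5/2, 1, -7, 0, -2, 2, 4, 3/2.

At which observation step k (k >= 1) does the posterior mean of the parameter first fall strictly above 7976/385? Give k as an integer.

k = 3

obs 1: x=-7 → posterior Inverse-Gamma(11/4, 171/5)
obs 2: x=-3 → posterior Inverse-Gamma(13/4, 211/5)
obs 3: x=7 → posterior Inverse-Gamma(15/4, 301/5)
obs 4: x=-5/2 → posterior Inverse-Gamma(17/4, 2653/40)
obs 5: x=1 → posterior Inverse-Gamma(19/4, 2653/40)
obs 6: x=-7 → posterior Inverse-Gamma(21/4, 3933/40)
obs 7: x=0 → posterior Inverse-Gamma(23/4, 3953/40)
obs 8: x=-2 → posterior Inverse-Gamma(25/4, 4133/40)
obs 9: x=2 → posterior Inverse-Gamma(27/4, 4153/40)
obs 10: x=4 → posterior Inverse-Gamma(29/4, 4333/40)
obs 11: x=3/2 → posterior Inverse-Gamma(31/4, 2169/20)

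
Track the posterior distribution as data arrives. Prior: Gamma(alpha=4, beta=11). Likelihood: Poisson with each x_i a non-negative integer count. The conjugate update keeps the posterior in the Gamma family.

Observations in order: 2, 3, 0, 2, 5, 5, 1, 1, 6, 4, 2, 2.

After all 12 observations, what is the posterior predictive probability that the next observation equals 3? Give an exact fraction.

2212221505976431456333918449293027013057352759246433717/16160309291565740657279117440900958232530295124578533376

obs 1: x=2 → posterior Gamma(6, 12)
obs 2: x=3 → posterior Gamma(9, 13)
obs 3: x=0 → posterior Gamma(9, 14)
obs 4: x=2 → posterior Gamma(11, 15)
obs 5: x=5 → posterior Gamma(16, 16)
obs 6: x=5 → posterior Gamma(21, 17)
obs 7: x=1 → posterior Gamma(22, 18)
obs 8: x=1 → posterior Gamma(23, 19)
obs 9: x=6 → posterior Gamma(29, 20)
obs 10: x=4 → posterior Gamma(33, 21)
obs 11: x=2 → posterior Gamma(35, 22)
obs 12: x=2 → posterior Gamma(37, 23)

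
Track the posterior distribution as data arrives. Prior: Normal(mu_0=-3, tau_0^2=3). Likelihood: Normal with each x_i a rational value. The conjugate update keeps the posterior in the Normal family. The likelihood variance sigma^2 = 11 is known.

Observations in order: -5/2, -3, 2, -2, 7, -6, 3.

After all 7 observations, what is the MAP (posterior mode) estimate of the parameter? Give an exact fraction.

-75/64

obs 1: x=-5/2 → posterior Normal(-81/28, 33/14)
obs 2: x=-3 → posterior Normal(-99/34, 33/17)
obs 3: x=2 → posterior Normal(-87/40, 33/20)
obs 4: x=-2 → posterior Normal(-99/46, 33/23)
obs 5: x=7 → posterior Normal(-57/52, 33/26)
obs 6: x=-6 → posterior Normal(-93/58, 33/29)
obs 7: x=3 → posterior Normal(-75/64, 33/32)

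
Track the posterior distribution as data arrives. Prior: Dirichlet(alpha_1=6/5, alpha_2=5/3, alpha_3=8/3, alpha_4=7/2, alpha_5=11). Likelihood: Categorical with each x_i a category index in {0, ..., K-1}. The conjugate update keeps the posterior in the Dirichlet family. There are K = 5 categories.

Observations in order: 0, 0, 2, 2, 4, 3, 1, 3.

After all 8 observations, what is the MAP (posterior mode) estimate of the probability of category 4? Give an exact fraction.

330/691

obs 1: x=0 → posterior Dirichlet(11/5, 5/3, 8/3, 7/2, 11)
obs 2: x=0 → posterior Dirichlet(16/5, 5/3, 8/3, 7/2, 11)
obs 3: x=2 → posterior Dirichlet(16/5, 5/3, 11/3, 7/2, 11)
obs 4: x=2 → posterior Dirichlet(16/5, 5/3, 14/3, 7/2, 11)
obs 5: x=4 → posterior Dirichlet(16/5, 5/3, 14/3, 7/2, 12)
obs 6: x=3 → posterior Dirichlet(16/5, 5/3, 14/3, 9/2, 12)
obs 7: x=1 → posterior Dirichlet(16/5, 8/3, 14/3, 9/2, 12)
obs 8: x=3 → posterior Dirichlet(16/5, 8/3, 14/3, 11/2, 12)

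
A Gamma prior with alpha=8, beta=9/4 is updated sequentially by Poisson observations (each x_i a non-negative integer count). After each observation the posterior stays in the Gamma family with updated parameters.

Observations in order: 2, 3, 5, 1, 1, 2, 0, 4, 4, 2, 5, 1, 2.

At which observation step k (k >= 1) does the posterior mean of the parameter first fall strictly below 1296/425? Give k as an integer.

obs 1: x=2 → posterior Gamma(10, 13/4)
obs 2: x=3 → posterior Gamma(13, 17/4)
obs 3: x=5 → posterior Gamma(18, 21/4)
obs 4: x=1 → posterior Gamma(19, 25/4)
obs 5: x=1 → posterior Gamma(20, 29/4)
obs 6: x=2 → posterior Gamma(22, 33/4)
obs 7: x=0 → posterior Gamma(22, 37/4)
obs 8: x=4 → posterior Gamma(26, 41/4)
obs 9: x=4 → posterior Gamma(30, 45/4)
obs 10: x=2 → posterior Gamma(32, 49/4)
obs 11: x=5 → posterior Gamma(37, 53/4)
obs 12: x=1 → posterior Gamma(38, 57/4)
obs 13: x=2 → posterior Gamma(40, 61/4)

k = 4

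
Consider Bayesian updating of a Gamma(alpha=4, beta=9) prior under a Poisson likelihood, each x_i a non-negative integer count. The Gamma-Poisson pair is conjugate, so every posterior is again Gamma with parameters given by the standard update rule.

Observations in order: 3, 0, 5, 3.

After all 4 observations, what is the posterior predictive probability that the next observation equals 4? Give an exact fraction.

obs 1: x=3 → posterior Gamma(7, 10)
obs 2: x=0 → posterior Gamma(7, 11)
obs 3: x=5 → posterior Gamma(12, 12)
obs 4: x=3 → posterior Gamma(15, 13)

39157208155779429105/1494075989737228599296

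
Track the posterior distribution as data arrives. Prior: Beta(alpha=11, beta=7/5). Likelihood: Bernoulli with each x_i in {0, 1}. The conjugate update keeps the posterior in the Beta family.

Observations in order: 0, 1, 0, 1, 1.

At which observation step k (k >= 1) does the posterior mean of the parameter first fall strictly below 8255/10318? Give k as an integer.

k = 3

obs 1: x=0 → posterior Beta(11, 12/5)
obs 2: x=1 → posterior Beta(12, 12/5)
obs 3: x=0 → posterior Beta(12, 17/5)
obs 4: x=1 → posterior Beta(13, 17/5)
obs 5: x=1 → posterior Beta(14, 17/5)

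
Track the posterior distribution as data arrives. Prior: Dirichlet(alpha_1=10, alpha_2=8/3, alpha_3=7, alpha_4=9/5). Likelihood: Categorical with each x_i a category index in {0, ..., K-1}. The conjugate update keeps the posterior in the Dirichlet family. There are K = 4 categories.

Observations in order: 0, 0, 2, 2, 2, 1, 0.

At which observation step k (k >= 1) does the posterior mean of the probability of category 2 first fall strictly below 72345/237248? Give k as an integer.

k = 2

obs 1: x=0 → posterior Dirichlet(11, 8/3, 7, 9/5)
obs 2: x=0 → posterior Dirichlet(12, 8/3, 7, 9/5)
obs 3: x=2 → posterior Dirichlet(12, 8/3, 8, 9/5)
obs 4: x=2 → posterior Dirichlet(12, 8/3, 9, 9/5)
obs 5: x=2 → posterior Dirichlet(12, 8/3, 10, 9/5)
obs 6: x=1 → posterior Dirichlet(12, 11/3, 10, 9/5)
obs 7: x=0 → posterior Dirichlet(13, 11/3, 10, 9/5)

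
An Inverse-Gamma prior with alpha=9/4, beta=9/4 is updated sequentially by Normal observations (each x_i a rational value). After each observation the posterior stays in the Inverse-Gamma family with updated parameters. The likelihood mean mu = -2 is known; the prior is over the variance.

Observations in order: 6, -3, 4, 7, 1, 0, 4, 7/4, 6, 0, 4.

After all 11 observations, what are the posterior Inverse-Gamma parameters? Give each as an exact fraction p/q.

obs 1: x=6 → posterior Inverse-Gamma(11/4, 137/4)
obs 2: x=-3 → posterior Inverse-Gamma(13/4, 139/4)
obs 3: x=4 → posterior Inverse-Gamma(15/4, 211/4)
obs 4: x=7 → posterior Inverse-Gamma(17/4, 373/4)
obs 5: x=1 → posterior Inverse-Gamma(19/4, 391/4)
obs 6: x=0 → posterior Inverse-Gamma(21/4, 399/4)
obs 7: x=4 → posterior Inverse-Gamma(23/4, 471/4)
obs 8: x=7/4 → posterior Inverse-Gamma(25/4, 3993/32)
obs 9: x=6 → posterior Inverse-Gamma(27/4, 5017/32)
obs 10: x=0 → posterior Inverse-Gamma(29/4, 5081/32)
obs 11: x=4 → posterior Inverse-Gamma(31/4, 5657/32)

alpha=31/4, beta=5657/32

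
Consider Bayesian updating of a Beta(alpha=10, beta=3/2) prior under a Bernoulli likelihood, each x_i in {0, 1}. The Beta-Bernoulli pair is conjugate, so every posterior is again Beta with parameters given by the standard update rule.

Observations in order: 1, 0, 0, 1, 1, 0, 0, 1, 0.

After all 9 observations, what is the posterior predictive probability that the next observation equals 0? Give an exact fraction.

obs 1: x=1 → posterior Beta(11, 3/2)
obs 2: x=0 → posterior Beta(11, 5/2)
obs 3: x=0 → posterior Beta(11, 7/2)
obs 4: x=1 → posterior Beta(12, 7/2)
obs 5: x=1 → posterior Beta(13, 7/2)
obs 6: x=0 → posterior Beta(13, 9/2)
obs 7: x=0 → posterior Beta(13, 11/2)
obs 8: x=1 → posterior Beta(14, 11/2)
obs 9: x=0 → posterior Beta(14, 13/2)

13/41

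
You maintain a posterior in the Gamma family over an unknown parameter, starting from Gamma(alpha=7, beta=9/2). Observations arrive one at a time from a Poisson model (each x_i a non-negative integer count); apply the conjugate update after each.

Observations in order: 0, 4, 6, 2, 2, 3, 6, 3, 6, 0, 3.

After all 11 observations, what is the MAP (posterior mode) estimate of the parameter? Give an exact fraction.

obs 1: x=0 → posterior Gamma(7, 11/2)
obs 2: x=4 → posterior Gamma(11, 13/2)
obs 3: x=6 → posterior Gamma(17, 15/2)
obs 4: x=2 → posterior Gamma(19, 17/2)
obs 5: x=2 → posterior Gamma(21, 19/2)
obs 6: x=3 → posterior Gamma(24, 21/2)
obs 7: x=6 → posterior Gamma(30, 23/2)
obs 8: x=3 → posterior Gamma(33, 25/2)
obs 9: x=6 → posterior Gamma(39, 27/2)
obs 10: x=0 → posterior Gamma(39, 29/2)
obs 11: x=3 → posterior Gamma(42, 31/2)

82/31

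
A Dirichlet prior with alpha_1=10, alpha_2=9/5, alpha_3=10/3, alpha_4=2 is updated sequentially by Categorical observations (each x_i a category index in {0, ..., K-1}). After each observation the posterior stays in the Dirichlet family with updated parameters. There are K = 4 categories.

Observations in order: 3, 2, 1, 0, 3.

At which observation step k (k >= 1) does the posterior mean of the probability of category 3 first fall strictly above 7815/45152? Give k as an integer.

k = 5

obs 1: x=3 → posterior Dirichlet(10, 9/5, 10/3, 3)
obs 2: x=2 → posterior Dirichlet(10, 9/5, 13/3, 3)
obs 3: x=1 → posterior Dirichlet(10, 14/5, 13/3, 3)
obs 4: x=0 → posterior Dirichlet(11, 14/5, 13/3, 3)
obs 5: x=3 → posterior Dirichlet(11, 14/5, 13/3, 4)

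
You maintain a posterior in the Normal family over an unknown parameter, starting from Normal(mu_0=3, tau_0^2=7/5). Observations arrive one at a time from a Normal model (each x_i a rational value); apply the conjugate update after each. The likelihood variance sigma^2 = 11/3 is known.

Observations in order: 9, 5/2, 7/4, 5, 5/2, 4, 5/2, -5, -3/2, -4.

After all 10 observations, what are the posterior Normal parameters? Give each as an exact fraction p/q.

mu_0=39/20, tau_0^2=77/265

obs 1: x=9 → posterior Normal(177/38, 77/76)
obs 2: x=5/2 → posterior Normal(813/194, 77/97)
obs 3: x=7/4 → posterior Normal(1773/472, 77/118)
obs 4: x=5 → posterior Normal(2193/556, 77/139)
obs 5: x=5/2 → posterior Normal(2403/640, 77/160)
obs 6: x=4 → posterior Normal(2739/724, 77/181)
obs 7: x=5/2 → posterior Normal(2949/808, 77/202)
obs 8: x=-5 → posterior Normal(2529/892, 77/223)
obs 9: x=-3/2 → posterior Normal(2403/976, 77/244)
obs 10: x=-4 → posterior Normal(39/20, 77/265)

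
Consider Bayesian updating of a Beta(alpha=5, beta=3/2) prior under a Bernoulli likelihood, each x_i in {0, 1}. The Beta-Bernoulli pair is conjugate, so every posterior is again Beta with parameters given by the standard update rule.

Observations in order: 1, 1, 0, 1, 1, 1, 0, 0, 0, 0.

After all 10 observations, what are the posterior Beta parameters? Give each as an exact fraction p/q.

alpha=10, beta=13/2

obs 1: x=1 → posterior Beta(6, 3/2)
obs 2: x=1 → posterior Beta(7, 3/2)
obs 3: x=0 → posterior Beta(7, 5/2)
obs 4: x=1 → posterior Beta(8, 5/2)
obs 5: x=1 → posterior Beta(9, 5/2)
obs 6: x=1 → posterior Beta(10, 5/2)
obs 7: x=0 → posterior Beta(10, 7/2)
obs 8: x=0 → posterior Beta(10, 9/2)
obs 9: x=0 → posterior Beta(10, 11/2)
obs 10: x=0 → posterior Beta(10, 13/2)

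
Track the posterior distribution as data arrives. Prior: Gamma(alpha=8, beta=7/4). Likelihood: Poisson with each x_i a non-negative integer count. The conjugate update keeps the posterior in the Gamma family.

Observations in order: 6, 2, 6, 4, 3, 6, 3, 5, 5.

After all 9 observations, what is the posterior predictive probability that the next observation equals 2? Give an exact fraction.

obs 1: x=6 → posterior Gamma(14, 11/4)
obs 2: x=2 → posterior Gamma(16, 15/4)
obs 3: x=6 → posterior Gamma(22, 19/4)
obs 4: x=4 → posterior Gamma(26, 23/4)
obs 5: x=3 → posterior Gamma(29, 27/4)
obs 6: x=6 → posterior Gamma(35, 31/4)
obs 7: x=3 → posterior Gamma(38, 35/4)
obs 8: x=5 → posterior Gamma(43, 39/4)
obs 9: x=5 → posterior Gamma(48, 43/4)

47974799924416270439712688687472147787141539182899043358801199006028504994002348416/402617730805669449351119414631101081965810862692259490987379173664059714186381625249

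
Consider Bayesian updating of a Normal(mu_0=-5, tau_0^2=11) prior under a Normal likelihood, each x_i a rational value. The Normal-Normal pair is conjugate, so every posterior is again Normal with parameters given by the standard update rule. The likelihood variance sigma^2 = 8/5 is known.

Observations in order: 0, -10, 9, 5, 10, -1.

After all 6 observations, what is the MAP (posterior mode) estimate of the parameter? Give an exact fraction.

675/338

obs 1: x=0 → posterior Normal(-40/63, 88/63)
obs 2: x=-10 → posterior Normal(-5, 44/59)
obs 3: x=9 → posterior Normal(-95/173, 88/173)
obs 4: x=5 → posterior Normal(15/19, 22/57)
obs 5: x=10 → posterior Normal(730/283, 88/283)
obs 6: x=-1 → posterior Normal(675/338, 44/169)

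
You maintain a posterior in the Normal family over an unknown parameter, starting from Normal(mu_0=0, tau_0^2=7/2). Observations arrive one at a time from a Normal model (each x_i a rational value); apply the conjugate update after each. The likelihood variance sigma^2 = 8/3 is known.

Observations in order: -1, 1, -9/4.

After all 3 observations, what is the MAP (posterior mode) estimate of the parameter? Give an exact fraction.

-189/316

obs 1: x=-1 → posterior Normal(-21/37, 56/37)
obs 2: x=1 → posterior Normal(0, 28/29)
obs 3: x=-9/4 → posterior Normal(-189/316, 56/79)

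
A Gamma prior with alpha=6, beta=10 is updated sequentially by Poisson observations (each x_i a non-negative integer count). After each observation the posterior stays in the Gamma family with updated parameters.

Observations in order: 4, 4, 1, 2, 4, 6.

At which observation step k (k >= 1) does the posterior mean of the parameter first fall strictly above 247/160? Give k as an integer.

obs 1: x=4 → posterior Gamma(10, 11)
obs 2: x=4 → posterior Gamma(14, 12)
obs 3: x=1 → posterior Gamma(15, 13)
obs 4: x=2 → posterior Gamma(17, 14)
obs 5: x=4 → posterior Gamma(21, 15)
obs 6: x=6 → posterior Gamma(27, 16)

k = 6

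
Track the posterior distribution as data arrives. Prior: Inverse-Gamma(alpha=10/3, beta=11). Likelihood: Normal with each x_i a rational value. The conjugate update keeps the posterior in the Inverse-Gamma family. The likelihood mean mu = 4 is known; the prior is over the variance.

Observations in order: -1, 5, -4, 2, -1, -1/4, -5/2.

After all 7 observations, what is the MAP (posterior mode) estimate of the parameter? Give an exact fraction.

9663/752

obs 1: x=-1 → posterior Inverse-Gamma(23/6, 47/2)
obs 2: x=5 → posterior Inverse-Gamma(13/3, 24)
obs 3: x=-4 → posterior Inverse-Gamma(29/6, 56)
obs 4: x=2 → posterior Inverse-Gamma(16/3, 58)
obs 5: x=-1 → posterior Inverse-Gamma(35/6, 141/2)
obs 6: x=-1/4 → posterior Inverse-Gamma(19/3, 2545/32)
obs 7: x=-5/2 → posterior Inverse-Gamma(41/6, 3221/32)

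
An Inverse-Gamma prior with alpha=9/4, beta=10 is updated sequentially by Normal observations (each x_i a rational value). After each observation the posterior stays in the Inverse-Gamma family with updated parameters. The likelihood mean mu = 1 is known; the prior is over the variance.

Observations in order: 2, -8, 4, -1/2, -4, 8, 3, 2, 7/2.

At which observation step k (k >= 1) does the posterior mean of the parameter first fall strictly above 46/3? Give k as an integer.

obs 1: x=2 → posterior Inverse-Gamma(11/4, 21/2)
obs 2: x=-8 → posterior Inverse-Gamma(13/4, 51)
obs 3: x=4 → posterior Inverse-Gamma(15/4, 111/2)
obs 4: x=-1/2 → posterior Inverse-Gamma(17/4, 453/8)
obs 5: x=-4 → posterior Inverse-Gamma(19/4, 553/8)
obs 6: x=8 → posterior Inverse-Gamma(21/4, 749/8)
obs 7: x=3 → posterior Inverse-Gamma(23/4, 765/8)
obs 8: x=2 → posterior Inverse-Gamma(25/4, 769/8)
obs 9: x=7/2 → posterior Inverse-Gamma(27/4, 397/4)

k = 2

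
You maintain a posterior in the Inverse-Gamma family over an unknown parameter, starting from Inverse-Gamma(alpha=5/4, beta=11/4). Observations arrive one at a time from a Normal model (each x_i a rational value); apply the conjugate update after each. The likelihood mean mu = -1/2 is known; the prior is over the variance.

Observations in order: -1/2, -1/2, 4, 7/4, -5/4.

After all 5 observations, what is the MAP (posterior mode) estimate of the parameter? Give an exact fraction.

obs 1: x=-1/2 → posterior Inverse-Gamma(7/4, 11/4)
obs 2: x=-1/2 → posterior Inverse-Gamma(9/4, 11/4)
obs 3: x=4 → posterior Inverse-Gamma(11/4, 103/8)
obs 4: x=7/4 → posterior Inverse-Gamma(13/4, 493/32)
obs 5: x=-5/4 → posterior Inverse-Gamma(15/4, 251/16)

251/76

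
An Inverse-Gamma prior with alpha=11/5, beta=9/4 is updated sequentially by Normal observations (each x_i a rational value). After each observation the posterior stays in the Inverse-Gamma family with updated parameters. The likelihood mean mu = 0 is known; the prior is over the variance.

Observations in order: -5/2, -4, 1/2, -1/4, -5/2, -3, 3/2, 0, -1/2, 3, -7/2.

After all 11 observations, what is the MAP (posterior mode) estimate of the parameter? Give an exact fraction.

5285/1392

obs 1: x=-5/2 → posterior Inverse-Gamma(27/10, 43/8)
obs 2: x=-4 → posterior Inverse-Gamma(16/5, 107/8)
obs 3: x=1/2 → posterior Inverse-Gamma(37/10, 27/2)
obs 4: x=-1/4 → posterior Inverse-Gamma(21/5, 433/32)
obs 5: x=-5/2 → posterior Inverse-Gamma(47/10, 533/32)
obs 6: x=-3 → posterior Inverse-Gamma(26/5, 677/32)
obs 7: x=3/2 → posterior Inverse-Gamma(57/10, 713/32)
obs 8: x=0 → posterior Inverse-Gamma(31/5, 713/32)
obs 9: x=-1/2 → posterior Inverse-Gamma(67/10, 717/32)
obs 10: x=3 → posterior Inverse-Gamma(36/5, 861/32)
obs 11: x=-7/2 → posterior Inverse-Gamma(77/10, 1057/32)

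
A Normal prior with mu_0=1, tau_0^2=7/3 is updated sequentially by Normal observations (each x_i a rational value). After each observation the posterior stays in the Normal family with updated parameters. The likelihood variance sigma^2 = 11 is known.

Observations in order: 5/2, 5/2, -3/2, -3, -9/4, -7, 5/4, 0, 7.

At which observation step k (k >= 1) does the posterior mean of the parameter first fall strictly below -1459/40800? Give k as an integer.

obs 1: x=5/2 → posterior Normal(101/80, 77/40)
obs 2: x=5/2 → posterior Normal(68/47, 77/47)
obs 3: x=-3/2 → posterior Normal(115/108, 77/54)
obs 4: x=-3 → posterior Normal(73/122, 77/61)
obs 5: x=-9/4 → posterior Normal(83/272, 77/68)
obs 6: x=-7 → posterior Normal(-113/300, 77/75)
obs 7: x=5/4 → posterior Normal(-39/164, 77/82)
obs 8: x=0 → posterior Normal(-39/178, 77/89)
obs 9: x=7 → posterior Normal(59/192, 77/96)

k = 6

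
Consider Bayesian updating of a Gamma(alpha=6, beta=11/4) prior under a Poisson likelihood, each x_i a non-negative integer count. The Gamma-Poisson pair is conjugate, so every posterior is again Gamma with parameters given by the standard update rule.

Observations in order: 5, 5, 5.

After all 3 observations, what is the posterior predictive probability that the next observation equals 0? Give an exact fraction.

39471584120695485887249589623/1144561273430837494885949696427

obs 1: x=5 → posterior Gamma(11, 15/4)
obs 2: x=5 → posterior Gamma(16, 19/4)
obs 3: x=5 → posterior Gamma(21, 23/4)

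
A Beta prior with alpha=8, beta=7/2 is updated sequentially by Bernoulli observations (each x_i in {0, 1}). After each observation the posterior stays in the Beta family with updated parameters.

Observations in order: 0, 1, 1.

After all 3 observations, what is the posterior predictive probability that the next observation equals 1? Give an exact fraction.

20/29

obs 1: x=0 → posterior Beta(8, 9/2)
obs 2: x=1 → posterior Beta(9, 9/2)
obs 3: x=1 → posterior Beta(10, 9/2)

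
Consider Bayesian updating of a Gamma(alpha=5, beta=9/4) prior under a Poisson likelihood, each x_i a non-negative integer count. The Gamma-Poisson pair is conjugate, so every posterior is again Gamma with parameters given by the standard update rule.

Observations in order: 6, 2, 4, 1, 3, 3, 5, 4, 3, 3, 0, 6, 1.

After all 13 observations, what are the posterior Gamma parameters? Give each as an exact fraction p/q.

alpha=46, beta=61/4

obs 1: x=6 → posterior Gamma(11, 13/4)
obs 2: x=2 → posterior Gamma(13, 17/4)
obs 3: x=4 → posterior Gamma(17, 21/4)
obs 4: x=1 → posterior Gamma(18, 25/4)
obs 5: x=3 → posterior Gamma(21, 29/4)
obs 6: x=3 → posterior Gamma(24, 33/4)
obs 7: x=5 → posterior Gamma(29, 37/4)
obs 8: x=4 → posterior Gamma(33, 41/4)
obs 9: x=3 → posterior Gamma(36, 45/4)
obs 10: x=3 → posterior Gamma(39, 49/4)
obs 11: x=0 → posterior Gamma(39, 53/4)
obs 12: x=6 → posterior Gamma(45, 57/4)
obs 13: x=1 → posterior Gamma(46, 61/4)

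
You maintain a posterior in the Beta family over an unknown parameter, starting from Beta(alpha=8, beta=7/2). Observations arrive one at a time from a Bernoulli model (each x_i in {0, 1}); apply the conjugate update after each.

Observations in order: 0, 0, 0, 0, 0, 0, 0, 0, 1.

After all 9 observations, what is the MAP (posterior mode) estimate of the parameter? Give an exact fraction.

16/37

obs 1: x=0 → posterior Beta(8, 9/2)
obs 2: x=0 → posterior Beta(8, 11/2)
obs 3: x=0 → posterior Beta(8, 13/2)
obs 4: x=0 → posterior Beta(8, 15/2)
obs 5: x=0 → posterior Beta(8, 17/2)
obs 6: x=0 → posterior Beta(8, 19/2)
obs 7: x=0 → posterior Beta(8, 21/2)
obs 8: x=0 → posterior Beta(8, 23/2)
obs 9: x=1 → posterior Beta(9, 23/2)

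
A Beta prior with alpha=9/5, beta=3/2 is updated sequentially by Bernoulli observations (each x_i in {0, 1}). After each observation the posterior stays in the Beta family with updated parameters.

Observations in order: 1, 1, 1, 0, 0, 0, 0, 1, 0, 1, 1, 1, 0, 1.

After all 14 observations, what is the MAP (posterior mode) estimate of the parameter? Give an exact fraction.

88/153

obs 1: x=1 → posterior Beta(14/5, 3/2)
obs 2: x=1 → posterior Beta(19/5, 3/2)
obs 3: x=1 → posterior Beta(24/5, 3/2)
obs 4: x=0 → posterior Beta(24/5, 5/2)
obs 5: x=0 → posterior Beta(24/5, 7/2)
obs 6: x=0 → posterior Beta(24/5, 9/2)
obs 7: x=0 → posterior Beta(24/5, 11/2)
obs 8: x=1 → posterior Beta(29/5, 11/2)
obs 9: x=0 → posterior Beta(29/5, 13/2)
obs 10: x=1 → posterior Beta(34/5, 13/2)
obs 11: x=1 → posterior Beta(39/5, 13/2)
obs 12: x=1 → posterior Beta(44/5, 13/2)
obs 13: x=0 → posterior Beta(44/5, 15/2)
obs 14: x=1 → posterior Beta(49/5, 15/2)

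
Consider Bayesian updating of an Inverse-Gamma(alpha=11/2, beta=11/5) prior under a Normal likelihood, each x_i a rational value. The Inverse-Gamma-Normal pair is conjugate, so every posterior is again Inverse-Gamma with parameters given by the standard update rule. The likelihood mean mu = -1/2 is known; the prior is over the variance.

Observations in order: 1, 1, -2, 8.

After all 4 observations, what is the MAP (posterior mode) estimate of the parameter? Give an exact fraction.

obs 1: x=1 → posterior Inverse-Gamma(6, 133/40)
obs 2: x=1 → posterior Inverse-Gamma(13/2, 89/20)
obs 3: x=-2 → posterior Inverse-Gamma(7, 223/40)
obs 4: x=8 → posterior Inverse-Gamma(15/2, 417/10)

417/85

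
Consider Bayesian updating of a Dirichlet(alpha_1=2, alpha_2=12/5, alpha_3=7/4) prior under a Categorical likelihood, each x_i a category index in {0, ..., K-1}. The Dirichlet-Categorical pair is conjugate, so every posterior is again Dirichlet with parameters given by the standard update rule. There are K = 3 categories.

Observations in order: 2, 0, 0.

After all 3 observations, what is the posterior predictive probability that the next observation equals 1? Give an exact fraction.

16/61

obs 1: x=2 → posterior Dirichlet(2, 12/5, 11/4)
obs 2: x=0 → posterior Dirichlet(3, 12/5, 11/4)
obs 3: x=0 → posterior Dirichlet(4, 12/5, 11/4)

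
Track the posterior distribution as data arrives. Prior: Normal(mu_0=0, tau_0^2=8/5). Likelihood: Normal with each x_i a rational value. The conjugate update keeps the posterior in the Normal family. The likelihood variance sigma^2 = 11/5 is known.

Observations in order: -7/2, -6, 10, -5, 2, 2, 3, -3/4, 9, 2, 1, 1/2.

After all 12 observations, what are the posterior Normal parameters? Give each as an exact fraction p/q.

obs 1: x=-7/2 → posterior Normal(-28/19, 88/95)
obs 2: x=-6 → posterior Normal(-76/27, 88/135)
obs 3: x=10 → posterior Normal(4/35, 88/175)
obs 4: x=-5 → posterior Normal(-36/43, 88/215)
obs 5: x=2 → posterior Normal(-20/51, 88/255)
obs 6: x=2 → posterior Normal(-4/59, 88/295)
obs 7: x=3 → posterior Normal(20/67, 88/335)
obs 8: x=-3/4 → posterior Normal(14/75, 88/375)
obs 9: x=9 → posterior Normal(86/83, 88/415)
obs 10: x=2 → posterior Normal(102/91, 88/455)
obs 11: x=1 → posterior Normal(10/9, 8/45)
obs 12: x=1/2 → posterior Normal(114/107, 88/535)

mu_0=114/107, tau_0^2=88/535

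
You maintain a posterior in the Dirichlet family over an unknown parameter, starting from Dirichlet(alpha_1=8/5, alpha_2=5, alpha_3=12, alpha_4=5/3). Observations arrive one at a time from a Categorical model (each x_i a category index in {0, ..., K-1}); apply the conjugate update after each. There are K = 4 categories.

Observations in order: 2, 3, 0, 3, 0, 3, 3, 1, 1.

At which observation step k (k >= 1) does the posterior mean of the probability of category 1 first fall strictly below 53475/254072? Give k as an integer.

k = 4

obs 1: x=2 → posterior Dirichlet(8/5, 5, 13, 5/3)
obs 2: x=3 → posterior Dirichlet(8/5, 5, 13, 8/3)
obs 3: x=0 → posterior Dirichlet(13/5, 5, 13, 8/3)
obs 4: x=3 → posterior Dirichlet(13/5, 5, 13, 11/3)
obs 5: x=0 → posterior Dirichlet(18/5, 5, 13, 11/3)
obs 6: x=3 → posterior Dirichlet(18/5, 5, 13, 14/3)
obs 7: x=3 → posterior Dirichlet(18/5, 5, 13, 17/3)
obs 8: x=1 → posterior Dirichlet(18/5, 6, 13, 17/3)
obs 9: x=1 → posterior Dirichlet(18/5, 7, 13, 17/3)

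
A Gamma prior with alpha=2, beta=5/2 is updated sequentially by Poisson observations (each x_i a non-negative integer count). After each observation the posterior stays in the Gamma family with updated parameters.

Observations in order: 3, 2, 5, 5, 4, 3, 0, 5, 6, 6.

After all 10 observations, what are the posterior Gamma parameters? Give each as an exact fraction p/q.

obs 1: x=3 → posterior Gamma(5, 7/2)
obs 2: x=2 → posterior Gamma(7, 9/2)
obs 3: x=5 → posterior Gamma(12, 11/2)
obs 4: x=5 → posterior Gamma(17, 13/2)
obs 5: x=4 → posterior Gamma(21, 15/2)
obs 6: x=3 → posterior Gamma(24, 17/2)
obs 7: x=0 → posterior Gamma(24, 19/2)
obs 8: x=5 → posterior Gamma(29, 21/2)
obs 9: x=6 → posterior Gamma(35, 23/2)
obs 10: x=6 → posterior Gamma(41, 25/2)

alpha=41, beta=25/2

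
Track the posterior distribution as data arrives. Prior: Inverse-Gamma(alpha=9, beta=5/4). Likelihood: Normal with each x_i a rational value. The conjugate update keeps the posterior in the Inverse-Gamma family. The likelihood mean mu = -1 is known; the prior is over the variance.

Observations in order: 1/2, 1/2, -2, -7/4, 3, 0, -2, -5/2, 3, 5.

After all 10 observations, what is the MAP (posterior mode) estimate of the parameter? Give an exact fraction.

obs 1: x=1/2 → posterior Inverse-Gamma(19/2, 19/8)
obs 2: x=1/2 → posterior Inverse-Gamma(10, 7/2)
obs 3: x=-2 → posterior Inverse-Gamma(21/2, 4)
obs 4: x=-7/4 → posterior Inverse-Gamma(11, 137/32)
obs 5: x=3 → posterior Inverse-Gamma(23/2, 393/32)
obs 6: x=0 → posterior Inverse-Gamma(12, 409/32)
obs 7: x=-2 → posterior Inverse-Gamma(25/2, 425/32)
obs 8: x=-5/2 → posterior Inverse-Gamma(13, 461/32)
obs 9: x=3 → posterior Inverse-Gamma(27/2, 717/32)
obs 10: x=5 → posterior Inverse-Gamma(14, 1293/32)

431/160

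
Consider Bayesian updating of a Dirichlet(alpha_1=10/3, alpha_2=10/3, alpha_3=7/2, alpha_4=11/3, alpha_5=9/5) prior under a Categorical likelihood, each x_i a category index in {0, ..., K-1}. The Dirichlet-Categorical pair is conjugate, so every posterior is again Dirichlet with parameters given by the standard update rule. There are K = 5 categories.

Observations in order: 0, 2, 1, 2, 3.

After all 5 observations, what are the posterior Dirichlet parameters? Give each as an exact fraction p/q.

obs 1: x=0 → posterior Dirichlet(13/3, 10/3, 7/2, 11/3, 9/5)
obs 2: x=2 → posterior Dirichlet(13/3, 10/3, 9/2, 11/3, 9/5)
obs 3: x=1 → posterior Dirichlet(13/3, 13/3, 9/2, 11/3, 9/5)
obs 4: x=2 → posterior Dirichlet(13/3, 13/3, 11/2, 11/3, 9/5)
obs 5: x=3 → posterior Dirichlet(13/3, 13/3, 11/2, 14/3, 9/5)

alpha_1=13/3, alpha_2=13/3, alpha_3=11/2, alpha_4=14/3, alpha_5=9/5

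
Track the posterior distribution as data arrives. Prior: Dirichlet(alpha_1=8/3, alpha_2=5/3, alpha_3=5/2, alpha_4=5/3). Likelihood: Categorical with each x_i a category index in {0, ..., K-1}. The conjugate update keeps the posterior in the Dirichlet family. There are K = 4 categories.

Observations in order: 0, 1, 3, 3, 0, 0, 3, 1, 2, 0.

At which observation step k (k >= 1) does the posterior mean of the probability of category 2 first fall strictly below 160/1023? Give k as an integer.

obs 1: x=0 → posterior Dirichlet(11/3, 5/3, 5/2, 5/3)
obs 2: x=1 → posterior Dirichlet(11/3, 8/3, 5/2, 5/3)
obs 3: x=3 → posterior Dirichlet(11/3, 8/3, 5/2, 8/3)
obs 4: x=3 → posterior Dirichlet(11/3, 8/3, 5/2, 11/3)
obs 5: x=0 → posterior Dirichlet(14/3, 8/3, 5/2, 11/3)
obs 6: x=0 → posterior Dirichlet(17/3, 8/3, 5/2, 11/3)
obs 7: x=3 → posterior Dirichlet(17/3, 8/3, 5/2, 14/3)
obs 8: x=1 → posterior Dirichlet(17/3, 11/3, 5/2, 14/3)
obs 9: x=2 → posterior Dirichlet(17/3, 11/3, 7/2, 14/3)
obs 10: x=0 → posterior Dirichlet(20/3, 11/3, 7/2, 14/3)

k = 8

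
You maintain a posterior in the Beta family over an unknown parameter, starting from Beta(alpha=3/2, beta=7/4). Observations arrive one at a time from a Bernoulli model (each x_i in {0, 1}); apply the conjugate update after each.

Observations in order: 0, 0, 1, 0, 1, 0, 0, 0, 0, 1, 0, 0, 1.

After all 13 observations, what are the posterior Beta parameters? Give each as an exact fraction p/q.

alpha=11/2, beta=43/4

obs 1: x=0 → posterior Beta(3/2, 11/4)
obs 2: x=0 → posterior Beta(3/2, 15/4)
obs 3: x=1 → posterior Beta(5/2, 15/4)
obs 4: x=0 → posterior Beta(5/2, 19/4)
obs 5: x=1 → posterior Beta(7/2, 19/4)
obs 6: x=0 → posterior Beta(7/2, 23/4)
obs 7: x=0 → posterior Beta(7/2, 27/4)
obs 8: x=0 → posterior Beta(7/2, 31/4)
obs 9: x=0 → posterior Beta(7/2, 35/4)
obs 10: x=1 → posterior Beta(9/2, 35/4)
obs 11: x=0 → posterior Beta(9/2, 39/4)
obs 12: x=0 → posterior Beta(9/2, 43/4)
obs 13: x=1 → posterior Beta(11/2, 43/4)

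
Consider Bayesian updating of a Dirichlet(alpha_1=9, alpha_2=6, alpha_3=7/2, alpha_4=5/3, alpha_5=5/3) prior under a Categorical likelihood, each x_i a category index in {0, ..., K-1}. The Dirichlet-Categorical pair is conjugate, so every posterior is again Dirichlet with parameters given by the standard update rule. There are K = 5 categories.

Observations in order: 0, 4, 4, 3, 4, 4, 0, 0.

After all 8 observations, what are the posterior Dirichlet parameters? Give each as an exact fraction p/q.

alpha_1=12, alpha_2=6, alpha_3=7/2, alpha_4=8/3, alpha_5=17/3

obs 1: x=0 → posterior Dirichlet(10, 6, 7/2, 5/3, 5/3)
obs 2: x=4 → posterior Dirichlet(10, 6, 7/2, 5/3, 8/3)
obs 3: x=4 → posterior Dirichlet(10, 6, 7/2, 5/3, 11/3)
obs 4: x=3 → posterior Dirichlet(10, 6, 7/2, 8/3, 11/3)
obs 5: x=4 → posterior Dirichlet(10, 6, 7/2, 8/3, 14/3)
obs 6: x=4 → posterior Dirichlet(10, 6, 7/2, 8/3, 17/3)
obs 7: x=0 → posterior Dirichlet(11, 6, 7/2, 8/3, 17/3)
obs 8: x=0 → posterior Dirichlet(12, 6, 7/2, 8/3, 17/3)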